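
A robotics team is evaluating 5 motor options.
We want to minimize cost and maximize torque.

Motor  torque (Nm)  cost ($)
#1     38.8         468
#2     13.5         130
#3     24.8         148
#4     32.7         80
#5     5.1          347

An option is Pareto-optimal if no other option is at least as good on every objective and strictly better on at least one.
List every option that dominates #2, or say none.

#4

#4: torque 32.7≥13.5, cost 80≤130 — dominates #2.
Others (#1, #3, #5) are each worse than #2 on at least one objective.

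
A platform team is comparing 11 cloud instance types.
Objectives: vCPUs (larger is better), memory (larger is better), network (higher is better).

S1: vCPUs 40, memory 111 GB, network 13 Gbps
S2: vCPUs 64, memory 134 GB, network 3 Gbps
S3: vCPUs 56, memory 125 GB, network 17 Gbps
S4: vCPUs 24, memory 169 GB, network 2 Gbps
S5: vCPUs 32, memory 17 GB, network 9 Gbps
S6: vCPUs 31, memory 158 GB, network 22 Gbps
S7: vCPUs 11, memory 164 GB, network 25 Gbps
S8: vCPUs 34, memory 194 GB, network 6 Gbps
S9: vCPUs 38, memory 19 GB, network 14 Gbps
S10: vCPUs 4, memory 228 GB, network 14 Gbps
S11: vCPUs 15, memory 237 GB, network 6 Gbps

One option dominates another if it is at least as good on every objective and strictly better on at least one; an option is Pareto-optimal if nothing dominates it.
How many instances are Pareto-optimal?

S1: dominated by S3 (vCPUs 56≥40, memory 125≥111, network 17≥13).
S2: not dominated (best vCPUs).
S3: not dominated.
S4: dominated by S8 (vCPUs 34≥24, memory 194≥169, network 6≥2).
S5: dominated by S1 (vCPUs 40≥32, memory 111≥17, network 13≥9).
S6: not dominated.
S7: not dominated (best network).
S8: not dominated.
S9: dominated by S3 (vCPUs 56≥38, memory 125≥19, network 17≥14).
S10: not dominated.
S11: not dominated (best memory).
Pareto-optimal: S2, S3, S6, S7, S8, S10, S11 → 7.

7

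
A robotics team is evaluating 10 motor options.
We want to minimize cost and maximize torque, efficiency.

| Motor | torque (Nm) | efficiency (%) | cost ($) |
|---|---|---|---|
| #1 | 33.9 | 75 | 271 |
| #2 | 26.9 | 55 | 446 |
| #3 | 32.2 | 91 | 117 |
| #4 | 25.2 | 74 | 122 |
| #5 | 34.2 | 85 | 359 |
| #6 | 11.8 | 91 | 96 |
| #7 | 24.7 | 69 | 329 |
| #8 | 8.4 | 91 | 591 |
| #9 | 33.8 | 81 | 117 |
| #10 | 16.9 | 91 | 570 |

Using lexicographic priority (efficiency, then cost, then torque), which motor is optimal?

#6

First maximize efficiency: best is 91, kept {#3, #6, #8, #10}.
Then minimize cost: best is 96, kept {#6}.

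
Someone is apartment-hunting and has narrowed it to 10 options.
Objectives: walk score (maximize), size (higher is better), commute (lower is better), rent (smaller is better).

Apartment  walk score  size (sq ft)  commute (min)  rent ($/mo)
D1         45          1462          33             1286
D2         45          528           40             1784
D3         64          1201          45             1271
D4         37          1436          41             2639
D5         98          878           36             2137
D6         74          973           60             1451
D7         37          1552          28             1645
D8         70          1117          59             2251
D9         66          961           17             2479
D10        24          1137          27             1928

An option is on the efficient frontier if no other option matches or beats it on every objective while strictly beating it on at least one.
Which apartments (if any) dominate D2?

D1

D1: walk score 45≥45, size 1462≥528, commute 33≤40, rent 1286≤1784 — dominates D2.
Others (D3, D4, D5, D6, D7, D8, D9, D10) are each worse than D2 on at least one objective.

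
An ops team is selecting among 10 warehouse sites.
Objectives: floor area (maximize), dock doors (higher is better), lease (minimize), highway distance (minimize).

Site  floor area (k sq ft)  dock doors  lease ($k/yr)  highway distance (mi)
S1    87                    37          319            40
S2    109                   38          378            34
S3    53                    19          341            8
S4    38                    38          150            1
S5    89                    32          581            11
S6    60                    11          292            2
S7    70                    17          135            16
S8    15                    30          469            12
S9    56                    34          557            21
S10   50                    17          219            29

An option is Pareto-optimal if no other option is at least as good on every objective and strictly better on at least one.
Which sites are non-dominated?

S1: not dominated.
S2: not dominated (best floor area).
S3: not dominated.
S4: not dominated (best highway distance).
S5: not dominated.
S6: not dominated.
S7: not dominated (best lease).
S8: dominated by S4 (floor area 38≥15, dock doors 38≥30, lease 150≤469, highway distance 1≤12).
S9: not dominated.
S10: dominated by S7 (floor area 70≥50, dock doors 17≥17, lease 135≤219, highway distance 16≤29).

S1, S2, S3, S4, S5, S6, S7, S9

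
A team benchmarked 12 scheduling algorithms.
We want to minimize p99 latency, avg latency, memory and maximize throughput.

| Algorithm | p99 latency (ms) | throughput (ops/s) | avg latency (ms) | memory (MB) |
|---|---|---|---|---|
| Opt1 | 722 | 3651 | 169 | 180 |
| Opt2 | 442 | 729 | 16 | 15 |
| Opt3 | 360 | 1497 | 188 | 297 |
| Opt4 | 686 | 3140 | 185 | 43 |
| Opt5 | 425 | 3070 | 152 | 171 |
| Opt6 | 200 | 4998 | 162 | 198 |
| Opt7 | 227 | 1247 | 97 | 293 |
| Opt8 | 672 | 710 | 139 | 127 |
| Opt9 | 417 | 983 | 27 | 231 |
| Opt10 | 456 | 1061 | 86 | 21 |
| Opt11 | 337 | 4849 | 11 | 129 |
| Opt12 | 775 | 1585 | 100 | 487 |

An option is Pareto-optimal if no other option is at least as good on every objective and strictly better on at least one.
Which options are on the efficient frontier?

Opt1: dominated by Opt11 (p99 latency 337≤722, throughput 4849≥3651, avg latency 11≤169, memory 129≤180).
Opt2: not dominated (best memory).
Opt3: dominated by Opt6 (p99 latency 200≤360, throughput 4998≥1497, avg latency 162≤188, memory 198≤297).
Opt4: not dominated.
Opt5: dominated by Opt11 (p99 latency 337≤425, throughput 4849≥3070, avg latency 11≤152, memory 129≤171).
Opt6: not dominated (best p99 latency).
Opt7: not dominated.
Opt8: dominated by Opt2 (p99 latency 442≤672, throughput 729≥710, avg latency 16≤139, memory 15≤127).
Opt9: dominated by Opt11 (p99 latency 337≤417, throughput 4849≥983, avg latency 11≤27, memory 129≤231).
Opt10: not dominated.
Opt11: not dominated (best avg latency).
Opt12: dominated by Opt11 (p99 latency 337≤775, throughput 4849≥1585, avg latency 11≤100, memory 129≤487).

Opt2, Opt4, Opt6, Opt7, Opt10, Opt11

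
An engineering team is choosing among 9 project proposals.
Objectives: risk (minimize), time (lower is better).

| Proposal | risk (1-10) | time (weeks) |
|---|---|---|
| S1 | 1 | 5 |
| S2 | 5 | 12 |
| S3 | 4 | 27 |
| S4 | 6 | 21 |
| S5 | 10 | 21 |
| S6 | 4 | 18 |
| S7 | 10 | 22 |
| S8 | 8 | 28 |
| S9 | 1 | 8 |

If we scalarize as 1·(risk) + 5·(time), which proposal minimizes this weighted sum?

S1

S1: 1·1 + 5·5 = 26
S2: 1·5 + 5·12 = 65
S3: 1·4 + 5·27 = 139
S4: 1·6 + 5·21 = 111
S5: 1·10 + 5·21 = 115
S6: 1·4 + 5·18 = 94
S7: 1·10 + 5·22 = 120
S8: 1·8 + 5·28 = 148
S9: 1·1 + 5·8 = 41
Lowest: S1 at 26.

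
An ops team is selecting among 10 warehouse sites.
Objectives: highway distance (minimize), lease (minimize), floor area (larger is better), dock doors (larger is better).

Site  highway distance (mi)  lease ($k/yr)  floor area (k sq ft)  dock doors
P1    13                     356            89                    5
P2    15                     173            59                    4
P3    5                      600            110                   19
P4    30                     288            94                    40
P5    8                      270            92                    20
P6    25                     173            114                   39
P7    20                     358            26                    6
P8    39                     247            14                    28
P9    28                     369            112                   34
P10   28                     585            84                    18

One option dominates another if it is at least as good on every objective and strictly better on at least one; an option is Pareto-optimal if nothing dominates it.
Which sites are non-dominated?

P2, P3, P4, P5, P6

P1: dominated by P5 (highway distance 8≤13, lease 270≤356, floor area 92≥89, dock doors 20≥5).
P2: not dominated.
P3: not dominated (best highway distance).
P4: not dominated (best dock doors).
P5: not dominated.
P6: not dominated (best floor area).
P7: dominated by P5 (highway distance 8≤20, lease 270≤358, floor area 92≥26, dock doors 20≥6).
P8: dominated by P6 (highway distance 25≤39, lease 173≤247, floor area 114≥14, dock doors 39≥28).
P9: dominated by P6 (highway distance 25≤28, lease 173≤369, floor area 114≥112, dock doors 39≥34).
P10: dominated by P5 (highway distance 8≤28, lease 270≤585, floor area 92≥84, dock doors 20≥18).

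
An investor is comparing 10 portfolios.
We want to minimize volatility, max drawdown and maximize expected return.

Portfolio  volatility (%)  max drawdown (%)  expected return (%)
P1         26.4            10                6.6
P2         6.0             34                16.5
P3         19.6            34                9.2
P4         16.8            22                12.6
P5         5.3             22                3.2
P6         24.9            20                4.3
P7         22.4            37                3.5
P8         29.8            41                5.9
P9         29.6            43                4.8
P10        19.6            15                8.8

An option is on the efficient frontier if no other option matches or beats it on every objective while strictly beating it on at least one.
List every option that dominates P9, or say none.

P1, P2, P3, P4, P10

P1: volatility 26.4≤29.6, max drawdown 10≤43, expected return 6.6≥4.8 — dominates P9.
P2: volatility 6.0≤29.6, max drawdown 34≤43, expected return 16.5≥4.8 — dominates P9.
P3: volatility 19.6≤29.6, max drawdown 34≤43, expected return 9.2≥4.8 — dominates P9.
P4: volatility 16.8≤29.6, max drawdown 22≤43, expected return 12.6≥4.8 — dominates P9.
P10: volatility 19.6≤29.6, max drawdown 15≤43, expected return 8.8≥4.8 — dominates P9.
Others (P5, P6, P7, P8) are each worse than P9 on at least one objective.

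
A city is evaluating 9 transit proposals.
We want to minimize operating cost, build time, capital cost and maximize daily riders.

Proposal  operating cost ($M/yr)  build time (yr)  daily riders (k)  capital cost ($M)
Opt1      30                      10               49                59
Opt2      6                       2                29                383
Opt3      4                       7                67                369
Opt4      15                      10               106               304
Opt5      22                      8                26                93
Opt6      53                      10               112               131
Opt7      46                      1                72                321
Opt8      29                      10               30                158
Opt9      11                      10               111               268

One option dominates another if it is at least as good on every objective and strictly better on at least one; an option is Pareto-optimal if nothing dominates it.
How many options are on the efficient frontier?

Opt1: not dominated (best capital cost).
Opt2: not dominated.
Opt3: not dominated (best operating cost).
Opt4: dominated by Opt9 (operating cost 11≤15, build time 10≤10, daily riders 111≥106, capital cost 268≤304).
Opt5: not dominated.
Opt6: not dominated (best daily riders).
Opt7: not dominated (best build time).
Opt8: not dominated.
Opt9: not dominated.
Pareto-optimal: Opt1, Opt2, Opt3, Opt5, Opt6, Opt7, Opt8, Opt9 → 8.

8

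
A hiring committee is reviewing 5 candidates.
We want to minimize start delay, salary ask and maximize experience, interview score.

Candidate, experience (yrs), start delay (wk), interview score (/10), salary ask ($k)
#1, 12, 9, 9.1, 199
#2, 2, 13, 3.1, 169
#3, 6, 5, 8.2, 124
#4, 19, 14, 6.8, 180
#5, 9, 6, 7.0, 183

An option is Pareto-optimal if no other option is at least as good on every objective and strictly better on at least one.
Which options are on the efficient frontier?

#1: not dominated (best interview score).
#2: dominated by #3 (experience 6≥2, start delay 5≤13, interview score 8.2≥3.1, salary ask 124≤169).
#3: not dominated (best start delay).
#4: not dominated (best experience).
#5: not dominated.

#1, #3, #4, #5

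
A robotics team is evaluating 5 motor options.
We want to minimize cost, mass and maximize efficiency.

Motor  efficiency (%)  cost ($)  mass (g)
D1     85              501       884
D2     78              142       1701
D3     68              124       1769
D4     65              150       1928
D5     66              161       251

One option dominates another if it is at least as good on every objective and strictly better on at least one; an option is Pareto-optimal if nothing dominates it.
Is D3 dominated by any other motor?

D1: worse on cost (501 vs 124).
D2: worse on cost (142 vs 124).
D4: worse on efficiency (65 vs 68).
D5: worse on efficiency (66 vs 68).
No option is at least as good as D3 on every objective and strictly better on one.

No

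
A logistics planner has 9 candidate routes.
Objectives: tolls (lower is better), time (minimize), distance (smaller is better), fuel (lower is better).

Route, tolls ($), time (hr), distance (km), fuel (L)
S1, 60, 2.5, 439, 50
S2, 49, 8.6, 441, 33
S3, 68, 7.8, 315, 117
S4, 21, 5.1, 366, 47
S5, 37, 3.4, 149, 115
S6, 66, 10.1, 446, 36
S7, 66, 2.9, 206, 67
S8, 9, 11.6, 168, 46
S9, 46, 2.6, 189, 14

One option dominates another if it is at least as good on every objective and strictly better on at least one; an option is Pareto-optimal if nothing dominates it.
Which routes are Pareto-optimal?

S1: not dominated (best time).
S2: dominated by S9 (tolls 46≤49, time 2.6≤8.6, distance 189≤441, fuel 14≤33).
S3: dominated by S5 (tolls 37≤68, time 3.4≤7.8, distance 149≤315, fuel 115≤117).
S4: not dominated.
S5: not dominated (best distance).
S6: dominated by S2 (tolls 49≤66, time 8.6≤10.1, distance 441≤446, fuel 33≤36).
S7: dominated by S9 (tolls 46≤66, time 2.6≤2.9, distance 189≤206, fuel 14≤67).
S8: not dominated (best tolls).
S9: not dominated (best fuel).

S1, S4, S5, S8, S9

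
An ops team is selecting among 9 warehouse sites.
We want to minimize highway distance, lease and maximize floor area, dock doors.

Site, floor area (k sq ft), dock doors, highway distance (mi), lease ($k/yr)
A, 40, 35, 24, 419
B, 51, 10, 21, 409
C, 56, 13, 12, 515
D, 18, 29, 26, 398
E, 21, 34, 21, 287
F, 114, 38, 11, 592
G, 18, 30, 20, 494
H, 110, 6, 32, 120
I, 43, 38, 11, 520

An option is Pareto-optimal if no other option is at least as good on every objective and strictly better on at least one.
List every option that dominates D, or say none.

E

E: floor area 21≥18, dock doors 34≥29, highway distance 21≤26, lease 287≤398 — dominates D.
Others (A, B, C, F, G, H, I) are each worse than D on at least one objective.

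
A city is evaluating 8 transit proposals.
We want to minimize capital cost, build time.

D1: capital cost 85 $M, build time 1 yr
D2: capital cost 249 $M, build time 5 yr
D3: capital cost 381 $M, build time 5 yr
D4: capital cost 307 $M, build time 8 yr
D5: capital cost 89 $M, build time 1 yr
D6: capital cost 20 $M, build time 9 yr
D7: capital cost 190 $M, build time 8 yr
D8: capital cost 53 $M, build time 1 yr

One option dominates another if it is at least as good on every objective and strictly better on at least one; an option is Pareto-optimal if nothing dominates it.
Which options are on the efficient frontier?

D1: dominated by D8 (capital cost 53≤85, build time 1≤1).
D2: dominated by D1 (capital cost 85≤249, build time 1≤5).
D3: dominated by D1 (capital cost 85≤381, build time 1≤5).
D4: dominated by D1 (capital cost 85≤307, build time 1≤8).
D5: dominated by D1 (capital cost 85≤89, build time 1≤1).
D6: not dominated (best capital cost).
D7: dominated by D1 (capital cost 85≤190, build time 1≤8).
D8: not dominated.

D6, D8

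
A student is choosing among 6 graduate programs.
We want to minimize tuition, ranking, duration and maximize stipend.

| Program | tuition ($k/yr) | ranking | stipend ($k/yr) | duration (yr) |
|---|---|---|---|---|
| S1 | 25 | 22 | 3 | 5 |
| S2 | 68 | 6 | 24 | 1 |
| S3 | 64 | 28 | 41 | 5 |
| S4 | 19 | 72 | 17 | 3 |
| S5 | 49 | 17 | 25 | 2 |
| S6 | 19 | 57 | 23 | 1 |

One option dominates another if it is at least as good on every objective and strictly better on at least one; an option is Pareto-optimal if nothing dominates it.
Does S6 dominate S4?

S6 vs S4: tuition 19≤19, ranking 57≤72, stipend 23≥17, duration 1≤3 — S6 is at least as good on every objective with at least one strict improvement.

Yes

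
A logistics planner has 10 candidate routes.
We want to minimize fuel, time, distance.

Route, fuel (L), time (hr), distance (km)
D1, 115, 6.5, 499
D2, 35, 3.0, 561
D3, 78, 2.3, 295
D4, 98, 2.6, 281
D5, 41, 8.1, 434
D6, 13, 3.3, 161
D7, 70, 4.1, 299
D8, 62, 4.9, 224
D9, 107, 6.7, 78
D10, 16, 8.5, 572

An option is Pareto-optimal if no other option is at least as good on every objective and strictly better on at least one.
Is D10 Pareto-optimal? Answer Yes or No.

D6 vs D10: fuel 13≤16, time 3.3≤8.5, distance 161≤572 — D6 is at least as good on every objective and strictly better on at least one, so D6 dominates D10.

No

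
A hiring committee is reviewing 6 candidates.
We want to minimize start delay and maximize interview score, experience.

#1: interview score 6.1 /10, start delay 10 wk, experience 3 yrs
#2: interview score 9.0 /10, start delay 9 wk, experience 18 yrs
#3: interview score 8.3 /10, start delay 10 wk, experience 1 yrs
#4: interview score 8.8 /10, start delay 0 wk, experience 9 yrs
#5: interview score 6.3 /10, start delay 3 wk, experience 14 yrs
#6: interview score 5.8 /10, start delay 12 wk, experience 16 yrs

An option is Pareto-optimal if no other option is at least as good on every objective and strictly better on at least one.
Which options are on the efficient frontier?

#1: dominated by #2 (interview score 9.0≥6.1, start delay 9≤10, experience 18≥3).
#2: not dominated (best interview score).
#3: dominated by #2 (interview score 9.0≥8.3, start delay 9≤10, experience 18≥1).
#4: not dominated (best start delay).
#5: not dominated.
#6: dominated by #2 (interview score 9.0≥5.8, start delay 9≤12, experience 18≥16).

#2, #4, #5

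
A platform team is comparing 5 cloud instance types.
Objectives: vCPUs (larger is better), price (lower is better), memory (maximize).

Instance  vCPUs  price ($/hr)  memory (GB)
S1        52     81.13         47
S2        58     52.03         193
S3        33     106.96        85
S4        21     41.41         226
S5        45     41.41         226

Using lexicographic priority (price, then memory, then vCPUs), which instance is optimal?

First minimize price: best is 41.41, kept {S4, S5}.
Then maximize memory: best is 226, kept {S4, S5}.
Then maximize vCPUs: best is 45, kept {S5}.

S5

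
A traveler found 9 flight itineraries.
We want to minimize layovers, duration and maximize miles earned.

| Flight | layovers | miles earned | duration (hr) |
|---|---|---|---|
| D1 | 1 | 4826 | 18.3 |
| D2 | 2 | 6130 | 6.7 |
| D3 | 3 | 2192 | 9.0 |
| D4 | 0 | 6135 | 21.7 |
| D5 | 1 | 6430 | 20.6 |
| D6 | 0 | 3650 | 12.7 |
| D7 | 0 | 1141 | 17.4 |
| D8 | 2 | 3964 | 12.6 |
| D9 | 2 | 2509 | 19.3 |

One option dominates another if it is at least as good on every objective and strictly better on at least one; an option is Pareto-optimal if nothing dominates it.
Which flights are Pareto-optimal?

D1, D2, D4, D5, D6

D1: not dominated.
D2: not dominated (best duration).
D3: dominated by D2 (layovers 2≤3, miles earned 6130≥2192, duration 6.7≤9.0).
D4: not dominated.
D5: not dominated (best miles earned).
D6: not dominated.
D7: dominated by D6 (layovers 0≤0, miles earned 3650≥1141, duration 12.7≤17.4).
D8: dominated by D2 (layovers 2≤2, miles earned 6130≥3964, duration 6.7≤12.6).
D9: dominated by D1 (layovers 1≤2, miles earned 4826≥2509, duration 18.3≤19.3).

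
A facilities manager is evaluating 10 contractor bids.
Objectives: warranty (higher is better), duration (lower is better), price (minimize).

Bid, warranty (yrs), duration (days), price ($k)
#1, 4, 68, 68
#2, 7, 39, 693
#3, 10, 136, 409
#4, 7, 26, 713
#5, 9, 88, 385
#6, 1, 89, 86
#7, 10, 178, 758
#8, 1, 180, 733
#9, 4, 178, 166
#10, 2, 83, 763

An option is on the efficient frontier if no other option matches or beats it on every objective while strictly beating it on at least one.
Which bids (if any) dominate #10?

#1: warranty 4≥2, duration 68≤83, price 68≤763 — dominates #10.
#2: warranty 7≥2, duration 39≤83, price 693≤763 — dominates #10.
#4: warranty 7≥2, duration 26≤83, price 713≤763 — dominates #10.
Others (#3, #5, #6, #7, #8, #9) are each worse than #10 on at least one objective.

#1, #2, #4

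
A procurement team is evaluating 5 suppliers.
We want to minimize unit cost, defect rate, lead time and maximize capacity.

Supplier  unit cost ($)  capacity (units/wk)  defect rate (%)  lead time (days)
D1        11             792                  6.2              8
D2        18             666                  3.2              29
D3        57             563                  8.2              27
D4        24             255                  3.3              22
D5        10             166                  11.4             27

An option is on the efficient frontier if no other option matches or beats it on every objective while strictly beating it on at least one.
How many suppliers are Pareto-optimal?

4

D1: not dominated (best capacity).
D2: not dominated (best defect rate).
D3: dominated by D1 (unit cost 11≤57, capacity 792≥563, defect rate 6.2≤8.2, lead time 8≤27).
D4: not dominated.
D5: not dominated (best unit cost).
Pareto-optimal: D1, D2, D4, D5 → 4.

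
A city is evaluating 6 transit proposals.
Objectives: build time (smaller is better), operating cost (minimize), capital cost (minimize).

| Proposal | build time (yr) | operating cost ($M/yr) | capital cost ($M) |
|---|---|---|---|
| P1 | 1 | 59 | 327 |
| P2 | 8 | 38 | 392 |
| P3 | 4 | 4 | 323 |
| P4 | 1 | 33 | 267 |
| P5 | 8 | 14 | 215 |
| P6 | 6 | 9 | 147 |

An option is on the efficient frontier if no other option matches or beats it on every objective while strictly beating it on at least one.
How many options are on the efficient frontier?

3

P1: dominated by P4 (build time 1≤1, operating cost 33≤59, capital cost 267≤327).
P2: dominated by P3 (build time 4≤8, operating cost 4≤38, capital cost 323≤392).
P3: not dominated (best operating cost).
P4: not dominated.
P5: dominated by P6 (build time 6≤8, operating cost 9≤14, capital cost 147≤215).
P6: not dominated (best capital cost).
Pareto-optimal: P3, P4, P6 → 3.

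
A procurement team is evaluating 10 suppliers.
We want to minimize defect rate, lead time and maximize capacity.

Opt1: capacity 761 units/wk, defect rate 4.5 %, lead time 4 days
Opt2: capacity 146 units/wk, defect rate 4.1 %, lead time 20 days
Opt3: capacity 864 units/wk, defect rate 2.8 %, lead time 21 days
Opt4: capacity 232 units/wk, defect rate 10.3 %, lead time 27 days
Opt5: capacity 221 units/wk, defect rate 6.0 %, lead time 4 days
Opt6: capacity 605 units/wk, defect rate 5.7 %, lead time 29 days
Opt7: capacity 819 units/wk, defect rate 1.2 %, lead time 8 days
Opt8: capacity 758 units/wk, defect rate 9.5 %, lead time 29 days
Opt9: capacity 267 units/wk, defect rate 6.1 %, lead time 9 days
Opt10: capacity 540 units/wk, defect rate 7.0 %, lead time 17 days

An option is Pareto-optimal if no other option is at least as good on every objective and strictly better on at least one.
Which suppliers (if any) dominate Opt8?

Opt1: capacity 761≥758, defect rate 4.5≤9.5, lead time 4≤29 — dominates Opt8.
Opt3: capacity 864≥758, defect rate 2.8≤9.5, lead time 21≤29 — dominates Opt8.
Opt7: capacity 819≥758, defect rate 1.2≤9.5, lead time 8≤29 — dominates Opt8.
Others (Opt2, Opt4, Opt5, Opt6, Opt9, Opt10) are each worse than Opt8 on at least one objective.

Opt1, Opt3, Opt7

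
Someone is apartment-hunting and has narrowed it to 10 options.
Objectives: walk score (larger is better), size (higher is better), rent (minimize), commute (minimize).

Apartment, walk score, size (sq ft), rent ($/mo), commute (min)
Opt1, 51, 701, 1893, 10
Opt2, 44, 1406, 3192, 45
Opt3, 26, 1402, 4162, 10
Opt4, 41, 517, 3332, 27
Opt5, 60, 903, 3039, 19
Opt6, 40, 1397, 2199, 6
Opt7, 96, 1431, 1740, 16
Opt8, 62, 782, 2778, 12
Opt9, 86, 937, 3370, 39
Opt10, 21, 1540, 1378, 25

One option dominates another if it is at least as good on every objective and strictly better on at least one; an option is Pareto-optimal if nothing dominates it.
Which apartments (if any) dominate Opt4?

Opt1, Opt5, Opt7, Opt8

Opt1: walk score 51≥41, size 701≥517, rent 1893≤3332, commute 10≤27 — dominates Opt4.
Opt5: walk score 60≥41, size 903≥517, rent 3039≤3332, commute 19≤27 — dominates Opt4.
Opt7: walk score 96≥41, size 1431≥517, rent 1740≤3332, commute 16≤27 — dominates Opt4.
Opt8: walk score 62≥41, size 782≥517, rent 2778≤3332, commute 12≤27 — dominates Opt4.
Others (Opt2, Opt3, Opt6, Opt9, Opt10) are each worse than Opt4 on at least one objective.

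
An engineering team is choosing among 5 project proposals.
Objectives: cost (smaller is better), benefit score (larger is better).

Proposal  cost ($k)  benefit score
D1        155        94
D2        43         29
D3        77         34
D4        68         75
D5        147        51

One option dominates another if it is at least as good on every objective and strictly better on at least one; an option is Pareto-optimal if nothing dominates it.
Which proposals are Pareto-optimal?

D1, D2, D4

D1: not dominated (best benefit score).
D2: not dominated (best cost).
D3: dominated by D4 (cost 68≤77, benefit score 75≥34).
D4: not dominated.
D5: dominated by D4 (cost 68≤147, benefit score 75≥51).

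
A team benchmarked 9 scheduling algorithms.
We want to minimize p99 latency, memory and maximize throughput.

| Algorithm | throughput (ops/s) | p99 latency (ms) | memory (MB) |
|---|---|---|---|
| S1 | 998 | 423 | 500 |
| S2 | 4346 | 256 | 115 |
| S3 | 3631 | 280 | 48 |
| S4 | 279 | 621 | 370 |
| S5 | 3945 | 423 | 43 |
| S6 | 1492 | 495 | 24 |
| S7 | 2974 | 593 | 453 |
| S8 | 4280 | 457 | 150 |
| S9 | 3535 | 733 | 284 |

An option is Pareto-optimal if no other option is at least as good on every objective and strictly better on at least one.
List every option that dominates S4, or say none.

S2: throughput 4346≥279, p99 latency 256≤621, memory 115≤370 — dominates S4.
S3: throughput 3631≥279, p99 latency 280≤621, memory 48≤370 — dominates S4.
S5: throughput 3945≥279, p99 latency 423≤621, memory 43≤370 — dominates S4.
S6: throughput 1492≥279, p99 latency 495≤621, memory 24≤370 — dominates S4.
S8: throughput 4280≥279, p99 latency 457≤621, memory 150≤370 — dominates S4.
Others (S1, S7, S9) are each worse than S4 on at least one objective.

S2, S3, S5, S6, S8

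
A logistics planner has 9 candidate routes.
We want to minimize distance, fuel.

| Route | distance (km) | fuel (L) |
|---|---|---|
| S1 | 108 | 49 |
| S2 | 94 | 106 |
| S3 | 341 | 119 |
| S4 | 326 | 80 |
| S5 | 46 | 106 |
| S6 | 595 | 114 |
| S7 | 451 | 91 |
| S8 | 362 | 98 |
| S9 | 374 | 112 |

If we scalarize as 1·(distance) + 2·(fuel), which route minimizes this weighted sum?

S1

S1: 1·108 + 2·49 = 206
S2: 1·94 + 2·106 = 306
S3: 1·341 + 2·119 = 579
S4: 1·326 + 2·80 = 486
S5: 1·46 + 2·106 = 258
S6: 1·595 + 2·114 = 823
S7: 1·451 + 2·91 = 633
S8: 1·362 + 2·98 = 558
S9: 1·374 + 2·112 = 598
Lowest: S1 at 206.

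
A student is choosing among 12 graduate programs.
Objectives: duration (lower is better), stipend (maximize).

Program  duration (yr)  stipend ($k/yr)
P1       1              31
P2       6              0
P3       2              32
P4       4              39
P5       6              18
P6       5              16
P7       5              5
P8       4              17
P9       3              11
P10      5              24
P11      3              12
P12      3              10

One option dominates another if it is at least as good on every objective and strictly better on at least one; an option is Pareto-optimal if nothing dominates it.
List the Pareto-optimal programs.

P1: not dominated (best duration).
P2: dominated by P1 (duration 1≤6, stipend 31≥0).
P3: not dominated.
P4: not dominated (best stipend).
P5: dominated by P1 (duration 1≤6, stipend 31≥18).
P6: dominated by P1 (duration 1≤5, stipend 31≥16).
P7: dominated by P1 (duration 1≤5, stipend 31≥5).
P8: dominated by P1 (duration 1≤4, stipend 31≥17).
P9: dominated by P1 (duration 1≤3, stipend 31≥11).
P10: dominated by P1 (duration 1≤5, stipend 31≥24).
P11: dominated by P1 (duration 1≤3, stipend 31≥12).
P12: dominated by P1 (duration 1≤3, stipend 31≥10).

P1, P3, P4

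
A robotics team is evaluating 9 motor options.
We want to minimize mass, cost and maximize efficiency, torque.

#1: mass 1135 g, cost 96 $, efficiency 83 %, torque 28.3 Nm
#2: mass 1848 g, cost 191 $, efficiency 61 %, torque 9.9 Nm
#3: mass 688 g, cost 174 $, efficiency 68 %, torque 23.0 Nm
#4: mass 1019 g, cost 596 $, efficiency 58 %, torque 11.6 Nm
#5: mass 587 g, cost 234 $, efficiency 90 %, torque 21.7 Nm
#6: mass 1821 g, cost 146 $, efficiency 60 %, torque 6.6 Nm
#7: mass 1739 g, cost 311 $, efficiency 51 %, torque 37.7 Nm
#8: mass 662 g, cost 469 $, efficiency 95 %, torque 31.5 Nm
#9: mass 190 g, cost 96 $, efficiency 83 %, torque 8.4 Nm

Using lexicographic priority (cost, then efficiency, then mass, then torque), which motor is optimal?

#9

First minimize cost: best is 96, kept {#1, #9}.
Then maximize efficiency: best is 83, kept {#1, #9}.
Then minimize mass: best is 190, kept {#9}.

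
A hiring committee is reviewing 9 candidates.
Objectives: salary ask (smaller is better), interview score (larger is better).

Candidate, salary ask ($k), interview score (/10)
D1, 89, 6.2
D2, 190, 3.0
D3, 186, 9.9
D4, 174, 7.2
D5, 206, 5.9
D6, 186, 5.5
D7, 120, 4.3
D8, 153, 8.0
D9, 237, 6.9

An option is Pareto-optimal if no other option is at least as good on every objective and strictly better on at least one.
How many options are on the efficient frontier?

3

D1: not dominated (best salary ask).
D2: dominated by D1 (salary ask 89≤190, interview score 6.2≥3.0).
D3: not dominated (best interview score).
D4: dominated by D8 (salary ask 153≤174, interview score 8.0≥7.2).
D5: dominated by D1 (salary ask 89≤206, interview score 6.2≥5.9).
D6: dominated by D1 (salary ask 89≤186, interview score 6.2≥5.5).
D7: dominated by D1 (salary ask 89≤120, interview score 6.2≥4.3).
D8: not dominated.
D9: dominated by D3 (salary ask 186≤237, interview score 9.9≥6.9).
Pareto-optimal: D1, D3, D8 → 3.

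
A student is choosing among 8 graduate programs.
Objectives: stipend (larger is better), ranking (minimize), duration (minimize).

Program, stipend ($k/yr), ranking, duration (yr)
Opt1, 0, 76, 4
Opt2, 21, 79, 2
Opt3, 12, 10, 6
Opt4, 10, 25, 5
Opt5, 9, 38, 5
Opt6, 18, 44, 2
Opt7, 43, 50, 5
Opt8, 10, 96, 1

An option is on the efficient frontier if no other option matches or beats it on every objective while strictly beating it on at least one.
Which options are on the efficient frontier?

Opt1: dominated by Opt6 (stipend 18≥0, ranking 44≤76, duration 2≤4).
Opt2: not dominated.
Opt3: not dominated (best ranking).
Opt4: not dominated.
Opt5: dominated by Opt4 (stipend 10≥9, ranking 25≤38, duration 5≤5).
Opt6: not dominated.
Opt7: not dominated (best stipend).
Opt8: not dominated (best duration).

Opt2, Opt3, Opt4, Opt6, Opt7, Opt8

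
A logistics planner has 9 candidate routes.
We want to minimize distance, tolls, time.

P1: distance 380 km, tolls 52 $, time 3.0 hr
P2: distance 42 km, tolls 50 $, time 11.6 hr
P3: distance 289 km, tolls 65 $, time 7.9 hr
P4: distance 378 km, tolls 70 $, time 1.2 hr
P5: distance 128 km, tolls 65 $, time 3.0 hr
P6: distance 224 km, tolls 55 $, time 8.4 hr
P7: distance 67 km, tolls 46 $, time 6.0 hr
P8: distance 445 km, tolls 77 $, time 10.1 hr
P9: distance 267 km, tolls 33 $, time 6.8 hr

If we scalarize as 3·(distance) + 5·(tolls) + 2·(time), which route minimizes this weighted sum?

P2

P1: 3·380 + 5·52 + 2·3.0 = 1406.0
P2: 3·42 + 5·50 + 2·11.6 = 399.2
P3: 3·289 + 5·65 + 2·7.9 = 1207.8
P4: 3·378 + 5·70 + 2·1.2 = 1486.4
P5: 3·128 + 5·65 + 2·3.0 = 715.0
P6: 3·224 + 5·55 + 2·8.4 = 963.8
P7: 3·67 + 5·46 + 2·6.0 = 443.0
P8: 3·445 + 5·77 + 2·10.1 = 1740.2
P9: 3·267 + 5·33 + 2·6.8 = 979.6
Lowest: P2 at 399.2.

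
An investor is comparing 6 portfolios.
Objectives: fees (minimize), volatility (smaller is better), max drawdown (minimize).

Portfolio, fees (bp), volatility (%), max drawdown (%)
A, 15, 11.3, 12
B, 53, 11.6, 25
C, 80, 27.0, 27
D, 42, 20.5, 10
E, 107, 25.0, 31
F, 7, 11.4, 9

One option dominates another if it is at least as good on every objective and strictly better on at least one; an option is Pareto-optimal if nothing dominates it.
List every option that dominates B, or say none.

A, F

A: fees 15≤53, volatility 11.3≤11.6, max drawdown 12≤25 — dominates B.
F: fees 7≤53, volatility 11.4≤11.6, max drawdown 9≤25 — dominates B.
Others (C, D, E) are each worse than B on at least one objective.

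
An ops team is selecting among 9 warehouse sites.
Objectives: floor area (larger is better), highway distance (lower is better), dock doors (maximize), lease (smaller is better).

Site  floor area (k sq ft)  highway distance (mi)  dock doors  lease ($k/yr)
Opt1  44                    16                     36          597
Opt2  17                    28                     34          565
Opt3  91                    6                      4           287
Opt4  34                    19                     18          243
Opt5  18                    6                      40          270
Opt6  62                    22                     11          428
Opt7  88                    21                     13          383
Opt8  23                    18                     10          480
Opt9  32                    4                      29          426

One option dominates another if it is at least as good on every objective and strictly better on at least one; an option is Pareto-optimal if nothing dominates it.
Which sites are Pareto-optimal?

Opt1: not dominated.
Opt2: dominated by Opt5 (floor area 18≥17, highway distance 6≤28, dock doors 40≥34, lease 270≤565).
Opt3: not dominated (best floor area).
Opt4: not dominated (best lease).
Opt5: not dominated (best dock doors).
Opt6: dominated by Opt7 (floor area 88≥62, highway distance 21≤22, dock doors 13≥11, lease 383≤428).
Opt7: not dominated.
Opt8: dominated by Opt9 (floor area 32≥23, highway distance 4≤18, dock doors 29≥10, lease 426≤480).
Opt9: not dominated (best highway distance).

Opt1, Opt3, Opt4, Opt5, Opt7, Opt9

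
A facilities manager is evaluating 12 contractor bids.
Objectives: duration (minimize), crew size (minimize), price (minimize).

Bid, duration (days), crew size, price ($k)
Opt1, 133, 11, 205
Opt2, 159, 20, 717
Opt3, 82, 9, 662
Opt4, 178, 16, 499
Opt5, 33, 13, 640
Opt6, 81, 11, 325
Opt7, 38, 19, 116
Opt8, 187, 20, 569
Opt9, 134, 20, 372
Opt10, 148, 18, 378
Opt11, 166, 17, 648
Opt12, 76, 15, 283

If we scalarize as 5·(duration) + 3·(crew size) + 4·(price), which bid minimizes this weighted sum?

Opt7

Opt1: 5·133 + 3·11 + 4·205 = 1518
Opt2: 5·159 + 3·20 + 4·717 = 3723
Opt3: 5·82 + 3·9 + 4·662 = 3085
Opt4: 5·178 + 3·16 + 4·499 = 2934
Opt5: 5·33 + 3·13 + 4·640 = 2764
Opt6: 5·81 + 3·11 + 4·325 = 1738
Opt7: 5·38 + 3·19 + 4·116 = 711
Opt8: 5·187 + 3·20 + 4·569 = 3271
Opt9: 5·134 + 3·20 + 4·372 = 2218
Opt10: 5·148 + 3·18 + 4·378 = 2306
Opt11: 5·166 + 3·17 + 4·648 = 3473
Opt12: 5·76 + 3·15 + 4·283 = 1557
Lowest: Opt7 at 711.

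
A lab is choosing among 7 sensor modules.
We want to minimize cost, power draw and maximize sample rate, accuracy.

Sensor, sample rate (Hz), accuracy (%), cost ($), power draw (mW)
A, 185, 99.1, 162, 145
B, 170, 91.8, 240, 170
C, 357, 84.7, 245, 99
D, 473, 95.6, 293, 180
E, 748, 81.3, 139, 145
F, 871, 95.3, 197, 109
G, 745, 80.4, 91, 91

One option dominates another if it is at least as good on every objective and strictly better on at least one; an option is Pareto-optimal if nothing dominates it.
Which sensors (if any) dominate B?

A: sample rate 185≥170, accuracy 99.1≥91.8, cost 162≤240, power draw 145≤170 — dominates B.
F: sample rate 871≥170, accuracy 95.3≥91.8, cost 197≤240, power draw 109≤170 — dominates B.
Others (C, D, E, G) are each worse than B on at least one objective.

A, F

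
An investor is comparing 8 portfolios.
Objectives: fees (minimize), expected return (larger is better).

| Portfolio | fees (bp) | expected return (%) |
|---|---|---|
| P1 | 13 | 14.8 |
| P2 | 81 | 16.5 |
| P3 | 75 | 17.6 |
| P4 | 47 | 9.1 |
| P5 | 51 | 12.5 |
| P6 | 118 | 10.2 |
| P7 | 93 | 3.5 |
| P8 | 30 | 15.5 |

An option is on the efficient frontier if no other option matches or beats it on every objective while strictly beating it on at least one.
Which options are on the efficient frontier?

P1: not dominated (best fees).
P2: dominated by P3 (fees 75≤81, expected return 17.6≥16.5).
P3: not dominated (best expected return).
P4: dominated by P1 (fees 13≤47, expected return 14.8≥9.1).
P5: dominated by P1 (fees 13≤51, expected return 14.8≥12.5).
P6: dominated by P1 (fees 13≤118, expected return 14.8≥10.2).
P7: dominated by P1 (fees 13≤93, expected return 14.8≥3.5).
P8: not dominated.

P1, P3, P8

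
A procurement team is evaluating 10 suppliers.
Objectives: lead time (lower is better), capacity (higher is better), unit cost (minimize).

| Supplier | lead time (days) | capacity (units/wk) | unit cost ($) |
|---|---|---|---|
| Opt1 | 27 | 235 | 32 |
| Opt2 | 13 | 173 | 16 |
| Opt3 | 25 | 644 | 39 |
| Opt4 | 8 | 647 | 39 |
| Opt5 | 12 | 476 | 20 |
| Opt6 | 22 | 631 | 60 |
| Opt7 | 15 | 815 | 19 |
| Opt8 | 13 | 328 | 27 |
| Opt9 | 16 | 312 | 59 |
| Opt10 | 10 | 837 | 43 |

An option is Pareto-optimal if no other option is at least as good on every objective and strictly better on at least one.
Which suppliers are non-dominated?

Opt1: dominated by Opt5 (lead time 12≤27, capacity 476≥235, unit cost 20≤32).
Opt2: not dominated (best unit cost).
Opt3: dominated by Opt4 (lead time 8≤25, capacity 647≥644, unit cost 39≤39).
Opt4: not dominated (best lead time).
Opt5: not dominated.
Opt6: dominated by Opt4 (lead time 8≤22, capacity 647≥631, unit cost 39≤60).
Opt7: not dominated.
Opt8: dominated by Opt5 (lead time 12≤13, capacity 476≥328, unit cost 20≤27).
Opt9: dominated by Opt4 (lead time 8≤16, capacity 647≥312, unit cost 39≤59).
Opt10: not dominated (best capacity).

Opt2, Opt4, Opt5, Opt7, Opt10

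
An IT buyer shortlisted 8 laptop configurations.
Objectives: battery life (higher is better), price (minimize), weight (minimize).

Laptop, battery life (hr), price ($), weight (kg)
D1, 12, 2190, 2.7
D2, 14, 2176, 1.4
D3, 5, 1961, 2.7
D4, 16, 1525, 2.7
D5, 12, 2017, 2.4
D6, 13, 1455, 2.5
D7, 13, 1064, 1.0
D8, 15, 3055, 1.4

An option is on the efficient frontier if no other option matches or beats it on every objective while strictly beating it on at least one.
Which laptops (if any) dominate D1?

D2: battery life 14≥12, price 2176≤2190, weight 1.4≤2.7 — dominates D1.
D4: battery life 16≥12, price 1525≤2190, weight 2.7≤2.7 — dominates D1.
D5: battery life 12≥12, price 2017≤2190, weight 2.4≤2.7 — dominates D1.
D6: battery life 13≥12, price 1455≤2190, weight 2.5≤2.7 — dominates D1.
D7: battery life 13≥12, price 1064≤2190, weight 1.0≤2.7 — dominates D1.
Others (D3, D8) are each worse than D1 on at least one objective.

D2, D4, D5, D6, D7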